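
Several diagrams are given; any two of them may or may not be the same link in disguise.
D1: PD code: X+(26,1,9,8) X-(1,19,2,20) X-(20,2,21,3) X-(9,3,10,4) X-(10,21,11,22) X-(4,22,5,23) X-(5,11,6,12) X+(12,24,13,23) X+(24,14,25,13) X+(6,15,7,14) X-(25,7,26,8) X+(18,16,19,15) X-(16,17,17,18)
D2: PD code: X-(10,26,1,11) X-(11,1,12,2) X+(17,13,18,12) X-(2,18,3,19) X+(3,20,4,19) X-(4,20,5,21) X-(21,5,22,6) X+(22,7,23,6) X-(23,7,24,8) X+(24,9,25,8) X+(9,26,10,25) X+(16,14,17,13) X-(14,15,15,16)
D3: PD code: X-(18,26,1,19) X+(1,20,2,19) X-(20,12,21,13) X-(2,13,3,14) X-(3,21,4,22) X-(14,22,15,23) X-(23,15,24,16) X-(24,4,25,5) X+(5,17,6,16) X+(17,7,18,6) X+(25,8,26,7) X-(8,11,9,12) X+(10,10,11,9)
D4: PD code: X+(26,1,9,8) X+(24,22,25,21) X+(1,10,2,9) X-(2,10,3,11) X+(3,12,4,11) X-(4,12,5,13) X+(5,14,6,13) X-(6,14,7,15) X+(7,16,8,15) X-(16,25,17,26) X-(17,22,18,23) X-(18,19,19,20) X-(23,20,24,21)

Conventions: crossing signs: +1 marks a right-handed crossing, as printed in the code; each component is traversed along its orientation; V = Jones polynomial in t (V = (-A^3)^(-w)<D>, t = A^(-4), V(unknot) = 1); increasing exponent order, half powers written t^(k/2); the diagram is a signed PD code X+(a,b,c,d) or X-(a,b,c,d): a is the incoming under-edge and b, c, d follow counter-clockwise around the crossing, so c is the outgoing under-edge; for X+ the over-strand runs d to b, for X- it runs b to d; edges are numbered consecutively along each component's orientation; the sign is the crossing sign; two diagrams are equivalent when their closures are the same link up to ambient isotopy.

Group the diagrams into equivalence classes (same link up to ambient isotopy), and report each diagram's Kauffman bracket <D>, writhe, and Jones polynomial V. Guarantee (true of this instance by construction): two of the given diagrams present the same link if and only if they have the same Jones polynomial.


equivalence classes: {D1, D3} | {D2} | {D4}
D1 (bracket A^-7 - A^-3 + A + A^9; 13 crossings at w = -3): V = -t^(-9/2) - t^(-5/2) + t^(-3/2) - t^(-1/2)
V(D2) = -t^(-5/2) - t^(-1/2)  (w -1, c 13, <D> = A^-1 + A^7)
V(D3) = -t^(-9/2) - t^(-5/2) + t^(-3/2) - t^(-1/2)  [13 crossings, <D> = A^-7 - A^-3 + A + A^9, w = -3]
V(D4) = -t^(1/2) - t^(5/2)  [13 crossings, <D> = A^-13 + A^-5, w = -1]
key observation: comparing 4 Jones polynomials yields 3 groups


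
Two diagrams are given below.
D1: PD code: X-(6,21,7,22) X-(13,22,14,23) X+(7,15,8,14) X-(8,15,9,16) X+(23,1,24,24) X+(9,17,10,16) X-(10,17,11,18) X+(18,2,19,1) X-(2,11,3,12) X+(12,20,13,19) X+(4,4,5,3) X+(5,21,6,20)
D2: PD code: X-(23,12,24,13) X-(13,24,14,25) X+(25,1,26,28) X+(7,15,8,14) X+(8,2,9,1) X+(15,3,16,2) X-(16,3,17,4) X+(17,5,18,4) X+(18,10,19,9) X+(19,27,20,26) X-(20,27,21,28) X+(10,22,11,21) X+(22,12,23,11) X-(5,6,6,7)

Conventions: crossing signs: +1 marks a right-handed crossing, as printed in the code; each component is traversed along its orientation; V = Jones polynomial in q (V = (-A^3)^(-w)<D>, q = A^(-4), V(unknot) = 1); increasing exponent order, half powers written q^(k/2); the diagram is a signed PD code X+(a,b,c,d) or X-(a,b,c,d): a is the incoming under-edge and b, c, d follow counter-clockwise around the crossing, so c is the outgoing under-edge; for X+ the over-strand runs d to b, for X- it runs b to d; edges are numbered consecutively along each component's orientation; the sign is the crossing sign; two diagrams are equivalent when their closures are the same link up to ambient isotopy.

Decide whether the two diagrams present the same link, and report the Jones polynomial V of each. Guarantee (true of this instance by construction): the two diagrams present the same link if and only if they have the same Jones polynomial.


same link: no
V(D1) = 1  [12 crossings, <D> = A^6, w = +2]
V(D2) = q + q^3 - q^4  (w +4, c 14, <D> = -A^-4 + 1 + A^8)
note: 2 values of V(q) split the 2 diagrams


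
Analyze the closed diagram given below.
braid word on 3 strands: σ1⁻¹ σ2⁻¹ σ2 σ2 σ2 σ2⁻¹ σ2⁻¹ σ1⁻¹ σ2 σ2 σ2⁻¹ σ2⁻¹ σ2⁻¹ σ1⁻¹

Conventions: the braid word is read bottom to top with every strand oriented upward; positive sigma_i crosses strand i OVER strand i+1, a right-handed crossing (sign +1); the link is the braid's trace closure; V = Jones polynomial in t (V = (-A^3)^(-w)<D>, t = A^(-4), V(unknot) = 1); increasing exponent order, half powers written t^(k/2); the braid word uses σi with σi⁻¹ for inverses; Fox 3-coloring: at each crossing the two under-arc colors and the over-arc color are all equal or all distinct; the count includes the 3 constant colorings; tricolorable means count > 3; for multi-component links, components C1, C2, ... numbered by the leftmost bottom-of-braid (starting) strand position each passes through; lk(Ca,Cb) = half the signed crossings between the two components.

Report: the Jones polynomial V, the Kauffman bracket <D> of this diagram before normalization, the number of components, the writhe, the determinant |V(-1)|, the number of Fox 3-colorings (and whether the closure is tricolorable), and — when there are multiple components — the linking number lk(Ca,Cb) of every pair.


Jones polynomial: V(t) = -t^-4 + t^-3 + t^-1
<D> = A^-8 + 1 - A^4; writhe -4
components 1, writhe -4 (14 crossings)
3-colorings: 9 of 3^14, det 3 — tricolorable
note: the span of V is 3, forcing >= 3 crossings in any diagram


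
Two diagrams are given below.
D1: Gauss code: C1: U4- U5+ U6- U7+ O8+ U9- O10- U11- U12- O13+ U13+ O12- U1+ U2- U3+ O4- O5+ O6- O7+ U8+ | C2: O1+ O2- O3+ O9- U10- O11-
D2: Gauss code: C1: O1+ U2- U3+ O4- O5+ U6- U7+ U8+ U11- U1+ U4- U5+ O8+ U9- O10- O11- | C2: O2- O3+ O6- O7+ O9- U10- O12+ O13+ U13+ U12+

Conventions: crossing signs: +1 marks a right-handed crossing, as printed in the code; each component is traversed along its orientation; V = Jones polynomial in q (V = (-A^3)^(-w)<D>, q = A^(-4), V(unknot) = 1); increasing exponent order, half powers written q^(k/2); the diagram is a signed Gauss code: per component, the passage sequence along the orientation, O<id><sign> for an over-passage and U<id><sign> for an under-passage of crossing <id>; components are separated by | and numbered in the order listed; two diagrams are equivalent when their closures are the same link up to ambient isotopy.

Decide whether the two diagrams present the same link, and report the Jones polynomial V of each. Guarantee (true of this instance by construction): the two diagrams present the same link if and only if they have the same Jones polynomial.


equivalent: yes
D1 (bracket A^-1 + A^7; 13 crossings at w = -1): V = -q^(-5/2) - q^(-1/2)
V(D2) = -q^(-5/2) - q^(-1/2)  (w +1, c 13, <D> = A^5 + A^13)
key observation: one V(q) for all 2 diagrams — one class (guaranteed)


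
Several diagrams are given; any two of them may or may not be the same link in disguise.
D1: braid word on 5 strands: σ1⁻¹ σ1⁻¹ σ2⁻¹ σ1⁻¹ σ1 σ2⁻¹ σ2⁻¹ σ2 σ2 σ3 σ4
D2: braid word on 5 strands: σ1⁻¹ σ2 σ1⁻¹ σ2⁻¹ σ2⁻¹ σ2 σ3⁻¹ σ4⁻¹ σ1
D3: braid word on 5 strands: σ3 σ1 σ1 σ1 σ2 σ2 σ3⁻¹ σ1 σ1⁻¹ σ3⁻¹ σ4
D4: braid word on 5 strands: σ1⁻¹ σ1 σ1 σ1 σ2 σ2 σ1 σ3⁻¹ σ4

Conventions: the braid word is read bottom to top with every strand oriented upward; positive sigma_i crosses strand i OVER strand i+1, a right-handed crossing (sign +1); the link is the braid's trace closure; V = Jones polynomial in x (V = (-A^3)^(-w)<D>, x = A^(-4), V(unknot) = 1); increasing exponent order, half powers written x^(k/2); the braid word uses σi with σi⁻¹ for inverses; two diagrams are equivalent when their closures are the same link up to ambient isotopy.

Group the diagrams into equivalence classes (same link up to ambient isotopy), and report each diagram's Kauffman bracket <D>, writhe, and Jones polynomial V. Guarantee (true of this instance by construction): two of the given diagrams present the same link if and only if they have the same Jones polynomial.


classes: {D1} | {D2} | {D3, D4}
V(D1) = -x^(-5/2) - x^(-1/2)  [11 crossings, <D> = A^-1 + A^7, w = -1]
V(D2) = -x^(-1/2) - x^(1/2)  [9 crossings, <D> = A^-11 + A^-7, w = -3]
D3 (bracket -A^-11 + A^-7 - A^-3 + 2A + A^9; 11 crossings at w = +5): V = -x^(3/2) - 2x^(7/2) + x^(9/2) - x^(11/2) + x^(13/2)
V(D4) = -x^(3/2) - 2x^(7/2) + x^(9/2) - x^(11/2) + x^(13/2)  [9 crossings, <D> = -A^-11 + A^-7 - A^-3 + 2A + A^9, w = +5]
note: comparing 4 Jones polynomials yields 3 groups


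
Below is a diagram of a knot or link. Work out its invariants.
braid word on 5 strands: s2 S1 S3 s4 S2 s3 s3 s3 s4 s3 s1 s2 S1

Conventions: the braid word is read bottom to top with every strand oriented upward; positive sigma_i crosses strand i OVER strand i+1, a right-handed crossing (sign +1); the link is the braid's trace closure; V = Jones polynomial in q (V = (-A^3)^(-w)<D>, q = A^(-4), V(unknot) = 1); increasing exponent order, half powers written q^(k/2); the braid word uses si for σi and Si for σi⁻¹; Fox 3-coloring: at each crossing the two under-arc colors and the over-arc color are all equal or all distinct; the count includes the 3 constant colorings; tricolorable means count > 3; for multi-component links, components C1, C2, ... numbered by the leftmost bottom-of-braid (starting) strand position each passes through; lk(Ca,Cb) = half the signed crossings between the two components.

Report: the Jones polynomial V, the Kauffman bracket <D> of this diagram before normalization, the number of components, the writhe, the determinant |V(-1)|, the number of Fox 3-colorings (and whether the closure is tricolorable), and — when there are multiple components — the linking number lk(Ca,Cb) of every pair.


V = -q^(3/2) + q^(5/2) - 3q^(7/2) + 2q^(9/2) - 3q^(11/2) + 2q^(13/2) - q^(15/2) + q^(17/2)
<D> = -A^-19 + A^-15 - 2A^-11 + 3A^-7 - 2A^-3 + 3A - A^5 + A^9 (w = +5)
2 components over 13 crossings, w = +5
lk(C1,C2): +1
3 Fox colorings among 3^13, |V(-1)| = 14: not tricolorable
why: |V(-1)| = 14: so not tricolorable, since 3 does not divide 14


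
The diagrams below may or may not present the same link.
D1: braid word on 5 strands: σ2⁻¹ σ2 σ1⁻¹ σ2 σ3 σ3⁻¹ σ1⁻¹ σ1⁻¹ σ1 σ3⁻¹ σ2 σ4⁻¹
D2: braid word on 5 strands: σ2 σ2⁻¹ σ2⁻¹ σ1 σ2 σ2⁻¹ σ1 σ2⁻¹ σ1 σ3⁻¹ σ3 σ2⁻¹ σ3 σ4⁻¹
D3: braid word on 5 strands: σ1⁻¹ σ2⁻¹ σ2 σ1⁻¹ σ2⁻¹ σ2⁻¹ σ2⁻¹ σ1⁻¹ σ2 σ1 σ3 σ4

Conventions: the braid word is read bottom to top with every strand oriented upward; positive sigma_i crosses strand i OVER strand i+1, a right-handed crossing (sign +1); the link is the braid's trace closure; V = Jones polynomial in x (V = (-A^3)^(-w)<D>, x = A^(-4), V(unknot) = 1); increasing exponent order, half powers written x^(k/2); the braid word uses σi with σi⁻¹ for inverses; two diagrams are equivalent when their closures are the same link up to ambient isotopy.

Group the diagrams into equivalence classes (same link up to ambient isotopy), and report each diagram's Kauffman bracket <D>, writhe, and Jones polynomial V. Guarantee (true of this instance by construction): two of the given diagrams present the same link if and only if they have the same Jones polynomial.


grouping into links: {D1} | {D2} | {D3}
V(D1) = x^-2 - x^-1 + 1 - x + x^2  (w -2, c 12, <D> = A^-14 - A^-10 + A^-6 - A^-2 + A^2)
V(D2) = -x^-3 + 2x^-2 - 2x^-1 + 3 - 2x + 2x^2 - x^3  (w 0, c 14, <D> = -A^-12 + 2A^-8 - 2A^-4 + 3 - 2A^4 + 2A^8 - A^12)
V(D3) = -x^-6 + x^-5 - x^-4 + 2x^-3 - x^-2 + x^-1  [12 crossings, <D> = A^-2 - A^2 + 2A^6 - A^10 + A^14 - A^18, w = -2]
why: comparing 3 Jones polynomials yields 3 groups


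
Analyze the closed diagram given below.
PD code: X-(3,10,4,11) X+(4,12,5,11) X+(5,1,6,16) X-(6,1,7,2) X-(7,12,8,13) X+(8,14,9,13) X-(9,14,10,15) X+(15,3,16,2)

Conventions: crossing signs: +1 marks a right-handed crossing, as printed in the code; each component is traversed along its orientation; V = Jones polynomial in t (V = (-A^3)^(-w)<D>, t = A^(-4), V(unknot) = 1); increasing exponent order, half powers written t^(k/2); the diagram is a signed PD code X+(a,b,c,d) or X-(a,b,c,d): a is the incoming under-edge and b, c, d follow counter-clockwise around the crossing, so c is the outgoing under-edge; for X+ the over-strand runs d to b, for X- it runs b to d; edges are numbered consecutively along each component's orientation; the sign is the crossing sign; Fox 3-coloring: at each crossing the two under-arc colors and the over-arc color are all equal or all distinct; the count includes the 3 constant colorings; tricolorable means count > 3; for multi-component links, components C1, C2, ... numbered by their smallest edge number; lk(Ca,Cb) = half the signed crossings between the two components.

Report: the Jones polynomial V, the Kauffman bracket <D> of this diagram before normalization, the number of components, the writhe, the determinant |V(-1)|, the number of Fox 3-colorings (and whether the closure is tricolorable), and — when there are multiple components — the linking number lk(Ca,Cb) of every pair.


V(t) = 1
bracket: 1, w = 0
1 component, writhe 0, over 8 crossings
det 1, colorings 3 of 3^8 — not tricolorable
observation: det 1 = |V(-1)|; not divisible by 3, so not tricolorable


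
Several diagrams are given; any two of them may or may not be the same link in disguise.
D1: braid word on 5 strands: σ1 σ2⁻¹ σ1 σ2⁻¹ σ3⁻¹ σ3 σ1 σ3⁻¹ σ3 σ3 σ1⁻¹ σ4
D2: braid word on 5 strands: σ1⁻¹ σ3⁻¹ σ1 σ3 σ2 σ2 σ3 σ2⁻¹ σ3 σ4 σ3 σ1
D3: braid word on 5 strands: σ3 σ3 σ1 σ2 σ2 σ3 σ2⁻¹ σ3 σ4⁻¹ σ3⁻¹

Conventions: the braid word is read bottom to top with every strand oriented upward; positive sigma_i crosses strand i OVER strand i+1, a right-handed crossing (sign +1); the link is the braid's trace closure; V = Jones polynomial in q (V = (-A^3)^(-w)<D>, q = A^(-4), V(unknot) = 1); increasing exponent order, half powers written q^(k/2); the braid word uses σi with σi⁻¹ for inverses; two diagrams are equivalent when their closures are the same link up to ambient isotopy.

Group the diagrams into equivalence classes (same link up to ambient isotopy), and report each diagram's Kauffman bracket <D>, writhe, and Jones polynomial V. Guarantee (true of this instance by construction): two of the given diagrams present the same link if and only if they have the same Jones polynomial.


grouping into links: {D1} | {D2, D3}
V(D1) = q^-2 - q^-1 + 1 - q + q^2  (w +2, c 12, <D> = A^-2 - A^2 + A^6 - A^10 + A^14)
V(D2) = q - q^2 + 2q^3 - q^4 + q^5 - q^6  [12 crossings, <D> = -A^-6 + A^-2 - A^2 + 2A^6 - A^10 + A^14, w = +6]
V(D3) = q - q^2 + 2q^3 - q^4 + q^5 - q^6  [10 crossings, <D> = -A^-12 + A^-8 - A^-4 + 2 - A^4 + A^8, w = +4]
why: 2 classes among 3 diagrams; unequal V(q) rules out equality


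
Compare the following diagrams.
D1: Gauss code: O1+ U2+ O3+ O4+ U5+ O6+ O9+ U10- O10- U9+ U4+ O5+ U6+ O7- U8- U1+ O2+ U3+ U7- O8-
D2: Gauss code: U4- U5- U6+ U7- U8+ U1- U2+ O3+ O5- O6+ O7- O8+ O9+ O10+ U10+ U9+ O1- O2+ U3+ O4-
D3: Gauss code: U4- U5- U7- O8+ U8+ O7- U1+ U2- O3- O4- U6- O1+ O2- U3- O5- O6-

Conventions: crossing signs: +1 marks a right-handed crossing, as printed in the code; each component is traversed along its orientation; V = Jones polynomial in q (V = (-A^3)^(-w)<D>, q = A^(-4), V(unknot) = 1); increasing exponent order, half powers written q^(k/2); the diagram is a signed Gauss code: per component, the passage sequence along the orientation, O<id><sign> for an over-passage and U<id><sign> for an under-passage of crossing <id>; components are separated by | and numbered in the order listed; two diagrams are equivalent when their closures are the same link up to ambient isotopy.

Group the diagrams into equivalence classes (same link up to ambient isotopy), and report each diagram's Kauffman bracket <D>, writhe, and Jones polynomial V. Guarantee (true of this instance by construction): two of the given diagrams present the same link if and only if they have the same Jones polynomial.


classes: {D1} | {D2} | {D3}
V(D1) = q + q^3 - q^4  [10 crossings, <D> = -A^-4 + 1 + A^8, w = +4]
V(D2) = 1  (w +2, c 10, <D> = A^6)
V(D3) = -q^-4 + q^-3 + q^-1  (w -4, c 8, <D> = A^-8 + 1 - A^4)
insight: comparing 3 Jones polynomials yields 3 groups


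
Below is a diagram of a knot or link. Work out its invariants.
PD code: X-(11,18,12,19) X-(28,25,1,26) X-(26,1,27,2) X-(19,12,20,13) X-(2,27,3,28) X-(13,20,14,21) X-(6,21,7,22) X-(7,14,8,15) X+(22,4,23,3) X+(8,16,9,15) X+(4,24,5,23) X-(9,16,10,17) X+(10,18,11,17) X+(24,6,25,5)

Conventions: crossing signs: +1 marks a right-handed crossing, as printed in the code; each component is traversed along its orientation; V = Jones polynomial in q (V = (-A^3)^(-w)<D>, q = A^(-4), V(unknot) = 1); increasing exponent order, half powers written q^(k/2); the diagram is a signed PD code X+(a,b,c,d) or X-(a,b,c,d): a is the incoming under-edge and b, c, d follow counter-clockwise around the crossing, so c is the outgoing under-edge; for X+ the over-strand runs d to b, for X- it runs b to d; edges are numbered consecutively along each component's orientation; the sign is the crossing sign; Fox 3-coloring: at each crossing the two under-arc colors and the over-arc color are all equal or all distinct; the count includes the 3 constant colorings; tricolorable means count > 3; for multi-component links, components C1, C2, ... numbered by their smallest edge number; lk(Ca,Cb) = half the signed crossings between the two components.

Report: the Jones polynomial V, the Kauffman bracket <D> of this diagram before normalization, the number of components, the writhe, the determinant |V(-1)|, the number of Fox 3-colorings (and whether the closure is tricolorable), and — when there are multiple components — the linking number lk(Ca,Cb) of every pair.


V = q^-7 - 2q^-6 + 2q^-5 - 5q^-4 + 5q^-3 - 3q^-2 + 5q^-1 - 2 + q - q^2
<D> = -A^-20 + A^-16 - 2A^-12 + 5A^-8 - 3A^-4 + 5 - 5A^4 + 2A^8 - 2A^12 + A^16 (w = -4)
1 component over 14 crossings, w = -4
81 Fox colorings among 3^14, |V(-1)| = 27: tricolorable
why: |V(-1)| = 27: so tricolorable, since 3 divides 27


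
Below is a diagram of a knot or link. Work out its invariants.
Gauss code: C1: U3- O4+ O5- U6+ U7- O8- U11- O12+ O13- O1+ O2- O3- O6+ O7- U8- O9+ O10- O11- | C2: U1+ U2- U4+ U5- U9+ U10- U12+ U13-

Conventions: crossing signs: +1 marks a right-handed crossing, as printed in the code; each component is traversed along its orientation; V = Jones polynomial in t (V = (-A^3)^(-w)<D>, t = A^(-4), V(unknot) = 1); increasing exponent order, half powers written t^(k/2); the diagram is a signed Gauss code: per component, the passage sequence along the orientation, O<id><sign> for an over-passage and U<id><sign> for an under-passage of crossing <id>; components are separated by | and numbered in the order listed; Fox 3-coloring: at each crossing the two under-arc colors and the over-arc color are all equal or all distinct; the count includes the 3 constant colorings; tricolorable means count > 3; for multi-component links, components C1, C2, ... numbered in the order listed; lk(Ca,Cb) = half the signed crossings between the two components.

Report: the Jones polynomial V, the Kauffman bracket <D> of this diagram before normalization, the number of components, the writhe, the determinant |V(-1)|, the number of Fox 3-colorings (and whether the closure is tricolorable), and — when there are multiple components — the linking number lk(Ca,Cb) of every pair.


V = t^(-9/2) - t^(-5/2) - t^(-3/2) - t^(-1/2)
<D> = A^-7 + A^-3 + A - A^9 (w = -3)
2 components over 13 crossings, w = -3
lk(C1,C2): 0
27 Fox colorings among 3^13, |V(-1)| = 0: tricolorable
why: det 0 = |V(-1)|; divisible by 3, so tricolorable


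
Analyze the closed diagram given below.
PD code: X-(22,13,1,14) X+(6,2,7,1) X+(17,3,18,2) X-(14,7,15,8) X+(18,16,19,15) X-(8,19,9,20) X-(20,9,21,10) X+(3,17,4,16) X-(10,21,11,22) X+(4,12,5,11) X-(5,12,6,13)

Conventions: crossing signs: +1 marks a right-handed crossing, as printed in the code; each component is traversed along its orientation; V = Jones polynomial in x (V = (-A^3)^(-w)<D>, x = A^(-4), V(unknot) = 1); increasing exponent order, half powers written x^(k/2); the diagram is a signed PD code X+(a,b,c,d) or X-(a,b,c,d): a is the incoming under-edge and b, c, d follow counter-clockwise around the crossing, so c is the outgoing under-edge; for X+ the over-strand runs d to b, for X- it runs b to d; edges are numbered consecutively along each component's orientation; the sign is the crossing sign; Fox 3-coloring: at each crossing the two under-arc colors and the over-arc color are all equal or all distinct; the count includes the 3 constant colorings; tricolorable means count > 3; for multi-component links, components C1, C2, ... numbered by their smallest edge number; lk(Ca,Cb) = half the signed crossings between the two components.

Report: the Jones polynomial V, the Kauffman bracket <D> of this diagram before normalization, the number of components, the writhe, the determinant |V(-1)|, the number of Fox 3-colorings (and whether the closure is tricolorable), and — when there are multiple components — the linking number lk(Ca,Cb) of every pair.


V = -x^-6 + 2x^-5 - 3x^-4 + 4x^-3 - 4x^-2 + 4x^-1 - 2 + 2x - x^2
<D> = A^-11 - 2A^-7 + 2A^-3 - 4A + 4A^5 - 4A^9 + 3A^13 - 2A^17 + A^21 (w = -1)
1 component over 11 crossings, w = -1
3 Fox colorings among 3^11, |V(-1)| = 23: not tricolorable
why: |V(-1)| = 23: so not tricolorable, since 3 does not divide 23


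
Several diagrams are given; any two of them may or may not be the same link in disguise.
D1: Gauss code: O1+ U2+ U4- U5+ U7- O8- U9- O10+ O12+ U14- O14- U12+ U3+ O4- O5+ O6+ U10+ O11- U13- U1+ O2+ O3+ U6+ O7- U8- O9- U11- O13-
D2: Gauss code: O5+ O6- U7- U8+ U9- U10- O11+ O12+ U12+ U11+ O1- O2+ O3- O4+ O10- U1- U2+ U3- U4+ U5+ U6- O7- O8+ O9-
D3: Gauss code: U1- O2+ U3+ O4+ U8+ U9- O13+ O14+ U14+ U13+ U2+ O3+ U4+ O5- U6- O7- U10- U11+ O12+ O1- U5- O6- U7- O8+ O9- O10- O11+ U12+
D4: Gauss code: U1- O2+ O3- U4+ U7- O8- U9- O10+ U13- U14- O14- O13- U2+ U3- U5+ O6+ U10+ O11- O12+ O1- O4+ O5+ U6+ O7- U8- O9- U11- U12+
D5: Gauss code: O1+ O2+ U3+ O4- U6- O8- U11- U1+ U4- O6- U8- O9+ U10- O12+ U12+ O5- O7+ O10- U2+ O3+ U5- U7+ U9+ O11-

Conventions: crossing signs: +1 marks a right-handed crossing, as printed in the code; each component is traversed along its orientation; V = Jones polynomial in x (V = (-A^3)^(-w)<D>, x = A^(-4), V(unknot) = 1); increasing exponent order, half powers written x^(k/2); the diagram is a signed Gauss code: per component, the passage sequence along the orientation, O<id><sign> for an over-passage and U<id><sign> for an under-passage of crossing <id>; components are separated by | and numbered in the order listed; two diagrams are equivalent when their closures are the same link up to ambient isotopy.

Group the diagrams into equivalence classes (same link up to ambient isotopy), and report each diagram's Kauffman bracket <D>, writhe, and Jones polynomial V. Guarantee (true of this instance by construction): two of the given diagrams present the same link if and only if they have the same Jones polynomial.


equivalence classes: {D1, D3, D4, D5} | {D2}
D1 (bracket -A^-12 + A^-8 - A^-4 + 3 - A^4 + A^8 - A^12; 14 crossings at w = 0): V = -x^-3 + x^-2 - x^-1 + 3 - x + x^2 - x^3
D2 (bracket 1; 12 crossings at w = 0): V = 1
D3 (bracket -A^-6 + A^-2 - A^2 + 3A^6 - A^10 + A^14 - A^18; 14 crossings at w = +2): V = -x^-3 + x^-2 - x^-1 + 3 - x + x^2 - x^3
V(D4) = -x^-3 + x^-2 - x^-1 + 3 - x + x^2 - x^3  [14 crossings, <D> = -A^-18 + A^-14 - A^-10 + 3A^-6 - A^-2 + A^2 - A^6, w = -2]
D5 (bracket -A^-12 + A^-8 - A^-4 + 3 - A^4 + A^8 - A^12; 12 crossings at w = 0): V = -x^-3 + x^-2 - x^-1 + 3 - x + x^2 - x^3
key observation: 2 classes among 5 diagrams; unequal V(x) rules out equality


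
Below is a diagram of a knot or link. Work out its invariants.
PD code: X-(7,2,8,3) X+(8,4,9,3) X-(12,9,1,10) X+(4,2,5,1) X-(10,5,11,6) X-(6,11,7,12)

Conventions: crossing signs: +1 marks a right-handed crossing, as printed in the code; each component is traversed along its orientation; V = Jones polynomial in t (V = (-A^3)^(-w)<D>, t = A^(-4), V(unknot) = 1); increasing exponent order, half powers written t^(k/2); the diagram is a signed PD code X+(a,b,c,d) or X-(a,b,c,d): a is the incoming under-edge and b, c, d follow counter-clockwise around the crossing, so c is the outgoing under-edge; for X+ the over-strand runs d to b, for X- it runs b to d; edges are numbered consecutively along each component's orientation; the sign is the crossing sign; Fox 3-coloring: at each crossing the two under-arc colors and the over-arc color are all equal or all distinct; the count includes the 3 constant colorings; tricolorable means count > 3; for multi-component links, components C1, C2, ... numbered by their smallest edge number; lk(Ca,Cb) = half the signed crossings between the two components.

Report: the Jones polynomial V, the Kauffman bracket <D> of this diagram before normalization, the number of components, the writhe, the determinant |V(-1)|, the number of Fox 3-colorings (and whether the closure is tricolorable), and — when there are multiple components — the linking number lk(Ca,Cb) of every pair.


V(t) = -t^-4 + t^-3 + t^-1
bracket: A^-2 + A^6 - A^10, w = -2
1 component, writhe -2, over 6 crossings
det 3, colorings 9 of 3^6 — tricolorable
observation: w = -2 (over 6 crossings) is diagram-only; (-A^3)^(2) removes it from V


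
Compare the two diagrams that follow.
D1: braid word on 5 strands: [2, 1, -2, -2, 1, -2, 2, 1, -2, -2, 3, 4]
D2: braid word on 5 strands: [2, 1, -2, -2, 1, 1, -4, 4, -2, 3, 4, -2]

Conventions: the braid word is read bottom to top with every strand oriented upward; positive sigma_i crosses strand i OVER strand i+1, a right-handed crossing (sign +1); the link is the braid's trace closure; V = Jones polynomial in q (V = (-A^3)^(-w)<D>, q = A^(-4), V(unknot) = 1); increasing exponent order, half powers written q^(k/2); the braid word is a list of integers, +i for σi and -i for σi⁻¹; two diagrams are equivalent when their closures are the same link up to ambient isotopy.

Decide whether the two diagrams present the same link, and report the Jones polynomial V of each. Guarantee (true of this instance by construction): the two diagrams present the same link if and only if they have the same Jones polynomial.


same link: yes
V(D1) = -q^-3 + 2q^-2 - 2q^-1 + 3 - 2q + 2q^2 - q^3  [12 crossings, <D> = -A^-6 + 2A^-2 - 2A^2 + 3A^6 - 2A^10 + 2A^14 - A^18, w = +2]
D2 (bracket -A^-6 + 2A^-2 - 2A^2 + 3A^6 - 2A^10 + 2A^14 - A^18; 12 crossings at w = +2): V = -q^-3 + 2q^-2 - 2q^-1 + 3 - 2q + 2q^2 - q^3
note: Markov moves rewrite D1 (12 crossings) into D2 (12)


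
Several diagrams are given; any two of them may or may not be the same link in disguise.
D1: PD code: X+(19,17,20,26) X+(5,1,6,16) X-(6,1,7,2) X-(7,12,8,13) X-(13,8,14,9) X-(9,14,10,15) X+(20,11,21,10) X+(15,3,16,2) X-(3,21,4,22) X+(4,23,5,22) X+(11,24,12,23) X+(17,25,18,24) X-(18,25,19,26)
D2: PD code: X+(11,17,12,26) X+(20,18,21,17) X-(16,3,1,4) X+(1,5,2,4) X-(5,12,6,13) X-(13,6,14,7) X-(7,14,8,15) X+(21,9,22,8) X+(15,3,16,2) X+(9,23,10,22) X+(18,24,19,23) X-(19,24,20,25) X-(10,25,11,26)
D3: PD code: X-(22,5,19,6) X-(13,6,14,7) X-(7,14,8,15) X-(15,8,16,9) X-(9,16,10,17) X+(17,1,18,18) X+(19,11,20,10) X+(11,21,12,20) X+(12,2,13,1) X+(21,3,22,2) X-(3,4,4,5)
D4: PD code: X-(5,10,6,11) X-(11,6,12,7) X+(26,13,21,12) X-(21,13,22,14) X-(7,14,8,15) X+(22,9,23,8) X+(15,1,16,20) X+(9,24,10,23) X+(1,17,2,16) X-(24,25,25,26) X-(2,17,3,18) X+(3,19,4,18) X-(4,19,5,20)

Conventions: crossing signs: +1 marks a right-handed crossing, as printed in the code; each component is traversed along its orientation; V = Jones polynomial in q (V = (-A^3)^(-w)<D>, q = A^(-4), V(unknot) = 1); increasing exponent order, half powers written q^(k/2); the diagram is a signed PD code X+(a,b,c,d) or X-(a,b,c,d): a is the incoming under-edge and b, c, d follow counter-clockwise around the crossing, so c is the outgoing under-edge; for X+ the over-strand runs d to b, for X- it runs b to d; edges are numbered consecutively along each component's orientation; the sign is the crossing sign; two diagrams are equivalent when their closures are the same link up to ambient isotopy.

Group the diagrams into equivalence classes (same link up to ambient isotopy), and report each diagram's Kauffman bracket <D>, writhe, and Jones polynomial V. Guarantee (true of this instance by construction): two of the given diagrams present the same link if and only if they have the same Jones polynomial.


equivalence classes: {D1, D2, D3, D4}
D1 (bracket A^-3 + 2A^5 - A^9 + A^13 - A^17; 13 crossings at w = +1): V = q^(-7/2) - q^(-5/2) + q^(-3/2) - 2q^(-1/2) - q^(3/2)
D2 (bracket A^-3 + 2A^5 - A^9 + A^13 - A^17; 13 crossings at w = +1): V = q^(-7/2) - q^(-5/2) + q^(-3/2) - 2q^(-1/2) - q^(3/2)
V(D3) = q^(-7/2) - q^(-5/2) + q^(-3/2) - 2q^(-1/2) - q^(3/2)  [11 crossings, <D> = A^-9 + 2A^-1 - A^3 + A^7 - A^11, w = -1]
V(D4) = q^(-7/2) - q^(-5/2) + q^(-3/2) - 2q^(-1/2) - q^(3/2)  (w -1, c 13, <D> = A^-9 + 2A^-1 - A^3 + A^7 - A^11)
key observation: all 4 diagrams share one V(q), hence one class


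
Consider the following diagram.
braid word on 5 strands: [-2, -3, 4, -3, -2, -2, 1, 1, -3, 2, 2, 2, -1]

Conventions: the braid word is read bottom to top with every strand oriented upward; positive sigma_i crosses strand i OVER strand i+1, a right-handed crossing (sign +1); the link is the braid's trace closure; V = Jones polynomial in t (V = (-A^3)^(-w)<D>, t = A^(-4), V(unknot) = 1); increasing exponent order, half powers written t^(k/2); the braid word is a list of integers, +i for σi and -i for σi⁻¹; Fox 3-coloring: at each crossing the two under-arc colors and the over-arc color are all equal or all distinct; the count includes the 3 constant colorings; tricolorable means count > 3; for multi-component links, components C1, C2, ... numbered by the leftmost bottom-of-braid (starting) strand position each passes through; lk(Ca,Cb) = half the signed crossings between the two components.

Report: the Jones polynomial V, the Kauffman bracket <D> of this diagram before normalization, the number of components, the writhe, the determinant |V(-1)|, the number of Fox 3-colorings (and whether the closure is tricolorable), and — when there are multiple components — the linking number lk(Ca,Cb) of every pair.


V(t) = t^(-11/2) - 2t^(-9/2) + 4t^(-7/2) - 6t^(-5/2) + 6t^(-3/2) - 7t^(-1/2) + 5t^(1/2) - 4t^(3/2) + 2t^(5/2) - t^(7/2)
bracket: A^-17 - 2A^-13 + 4A^-9 - 5A^-5 + 7A^-1 - 6A^3 + 6A^7 - 4A^11 + 2A^15 - A^19, w = -1
2 components, writhe -1, over 13 crossings
lk(C1,C2) = +1
det 38, colorings 3 of 3^13 — not tricolorable
observation: w = -1 (over 13 crossings) is diagram-only; (-A^3)^(1) removes it from V


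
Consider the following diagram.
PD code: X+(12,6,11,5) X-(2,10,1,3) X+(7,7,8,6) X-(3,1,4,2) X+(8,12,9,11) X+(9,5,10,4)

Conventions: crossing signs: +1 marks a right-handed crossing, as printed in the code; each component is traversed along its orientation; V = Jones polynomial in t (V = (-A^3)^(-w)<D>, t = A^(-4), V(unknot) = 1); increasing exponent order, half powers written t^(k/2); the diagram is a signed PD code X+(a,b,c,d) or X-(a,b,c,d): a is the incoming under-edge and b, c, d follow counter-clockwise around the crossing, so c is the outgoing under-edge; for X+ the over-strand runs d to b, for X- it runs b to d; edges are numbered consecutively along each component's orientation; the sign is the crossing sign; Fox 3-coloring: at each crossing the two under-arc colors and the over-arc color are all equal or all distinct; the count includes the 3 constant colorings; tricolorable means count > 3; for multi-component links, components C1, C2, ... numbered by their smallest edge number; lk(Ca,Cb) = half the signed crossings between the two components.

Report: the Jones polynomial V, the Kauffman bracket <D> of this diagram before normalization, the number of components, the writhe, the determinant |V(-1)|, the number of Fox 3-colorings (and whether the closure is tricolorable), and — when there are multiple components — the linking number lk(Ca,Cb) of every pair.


V(t) = t^-2 + 2 + t^2
bracket: A^-2 + 2A^6 + A^14, w = +2
3 components, writhe +2, over 6 crossings
lk(C1,C2) = -1
linking number lk(C1,C3) = 0
lk(C2,C3): +1
det 4, colorings 3 of 3^6 — not tricolorable
observation: the 3 component pairs carry total linking 0


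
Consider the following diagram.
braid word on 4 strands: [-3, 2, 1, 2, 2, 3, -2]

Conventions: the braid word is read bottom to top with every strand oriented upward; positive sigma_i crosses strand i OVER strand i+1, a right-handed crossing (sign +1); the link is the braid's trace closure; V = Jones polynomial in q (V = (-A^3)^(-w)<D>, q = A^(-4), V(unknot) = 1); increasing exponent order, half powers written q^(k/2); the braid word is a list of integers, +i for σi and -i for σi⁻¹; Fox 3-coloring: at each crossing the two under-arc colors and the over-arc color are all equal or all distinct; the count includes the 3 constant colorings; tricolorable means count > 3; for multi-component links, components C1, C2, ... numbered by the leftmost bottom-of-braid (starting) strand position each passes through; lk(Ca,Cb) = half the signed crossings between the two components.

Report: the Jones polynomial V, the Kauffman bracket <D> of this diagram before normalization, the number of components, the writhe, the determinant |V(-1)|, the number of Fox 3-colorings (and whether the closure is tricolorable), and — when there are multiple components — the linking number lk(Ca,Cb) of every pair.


V = q + q^3 - q^4
<D> = A^-7 - A^-3 - A^5 (w = +3)
1 component over 7 crossings, w = +3
9 Fox colorings among 3^7, |V(-1)| = 3: tricolorable
why: w = +3 (over 7 crossings) is diagram-only; (-A^3)^(-3) removes it from V


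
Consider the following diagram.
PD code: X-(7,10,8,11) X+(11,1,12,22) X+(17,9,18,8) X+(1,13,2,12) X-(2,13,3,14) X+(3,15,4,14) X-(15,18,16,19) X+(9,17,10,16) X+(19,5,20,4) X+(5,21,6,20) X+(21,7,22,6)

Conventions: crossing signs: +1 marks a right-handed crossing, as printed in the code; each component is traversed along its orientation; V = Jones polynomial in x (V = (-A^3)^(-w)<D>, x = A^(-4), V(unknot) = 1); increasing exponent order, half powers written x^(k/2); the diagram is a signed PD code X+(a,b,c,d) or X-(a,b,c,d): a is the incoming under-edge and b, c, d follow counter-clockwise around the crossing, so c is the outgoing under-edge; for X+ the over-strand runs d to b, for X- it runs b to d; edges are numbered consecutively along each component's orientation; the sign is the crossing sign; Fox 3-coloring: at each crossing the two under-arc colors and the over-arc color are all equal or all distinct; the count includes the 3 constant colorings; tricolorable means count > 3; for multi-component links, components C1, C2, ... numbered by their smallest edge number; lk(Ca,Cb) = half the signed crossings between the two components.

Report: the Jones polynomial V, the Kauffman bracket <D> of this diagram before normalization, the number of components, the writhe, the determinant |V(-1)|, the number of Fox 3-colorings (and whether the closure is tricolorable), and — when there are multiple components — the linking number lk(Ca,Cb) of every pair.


V = 1 - 2x + 4x^2 - 5x^3 + 6x^4 - 6x^5 + 6x^6 - 4x^7 + 2x^8 - x^9
<D> = A^-21 - 2A^-17 + 4A^-13 - 6A^-9 + 6A^-5 - 6A^-1 + 5A^3 - 4A^7 + 2A^11 - A^15 (w = +5)
1 component over 11 crossings, w = +5
3 Fox colorings among 3^11, |V(-1)| = 37: not tricolorable
why: w = +5 (over 11 crossings) is diagram-only; (-A^3)^(-5) removes it from V


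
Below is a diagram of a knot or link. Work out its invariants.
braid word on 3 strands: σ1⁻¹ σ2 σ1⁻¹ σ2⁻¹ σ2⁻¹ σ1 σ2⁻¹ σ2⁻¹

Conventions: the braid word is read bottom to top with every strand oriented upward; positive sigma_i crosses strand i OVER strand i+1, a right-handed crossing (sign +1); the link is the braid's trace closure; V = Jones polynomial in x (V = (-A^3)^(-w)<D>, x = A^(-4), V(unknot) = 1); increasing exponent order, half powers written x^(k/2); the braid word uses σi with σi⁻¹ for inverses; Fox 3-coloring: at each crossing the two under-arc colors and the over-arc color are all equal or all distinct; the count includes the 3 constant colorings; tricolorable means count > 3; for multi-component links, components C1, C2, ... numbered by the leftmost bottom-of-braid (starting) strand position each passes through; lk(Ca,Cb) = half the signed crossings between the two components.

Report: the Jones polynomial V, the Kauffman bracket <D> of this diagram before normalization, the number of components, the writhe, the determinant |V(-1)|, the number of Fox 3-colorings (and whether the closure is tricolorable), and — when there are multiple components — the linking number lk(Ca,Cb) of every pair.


V(x) = x^-7 - 2x^-6 + 2x^-5 - 3x^-4 + 3x^-3 - 2x^-2 + 2x^-1
bracket: 2A^-8 - 2A^-4 + 3 - 3A^4 + 2A^8 - 2A^12 + A^16, w = -4
1 component, writhe -4, over 8 crossings
det 15, colorings 9 of 3^8 — tricolorable
observation: V spans 6 powers of x: at least 6 crossings in any diagram


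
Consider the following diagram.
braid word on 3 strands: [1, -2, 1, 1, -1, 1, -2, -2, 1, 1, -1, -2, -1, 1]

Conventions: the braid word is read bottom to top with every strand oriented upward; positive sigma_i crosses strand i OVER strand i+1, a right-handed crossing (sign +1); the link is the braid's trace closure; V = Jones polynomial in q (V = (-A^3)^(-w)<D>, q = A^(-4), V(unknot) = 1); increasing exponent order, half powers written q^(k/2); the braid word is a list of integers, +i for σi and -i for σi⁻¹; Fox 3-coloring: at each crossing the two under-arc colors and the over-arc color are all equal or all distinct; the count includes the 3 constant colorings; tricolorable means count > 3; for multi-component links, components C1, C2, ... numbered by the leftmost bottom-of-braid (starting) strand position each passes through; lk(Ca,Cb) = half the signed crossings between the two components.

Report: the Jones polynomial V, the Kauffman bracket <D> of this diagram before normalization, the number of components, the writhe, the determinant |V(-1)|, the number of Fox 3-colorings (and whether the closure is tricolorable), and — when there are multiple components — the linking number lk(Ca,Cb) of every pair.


V(q) = q^-4 - 3q^-3 + 5q^-2 - 6q^-1 + 7 - 6q + 5q^2 - 3q^3 + q^4
bracket: A^-16 - 3A^-12 + 5A^-8 - 6A^-4 + 7 - 6A^4 + 5A^8 - 3A^12 + A^16, w = 0
1 component, writhe 0, over 14 crossings
det 37, colorings 3 of 3^14 — not tricolorable
observation: |V(-1)| = 37: so not tricolorable, since 3 does not divide 37


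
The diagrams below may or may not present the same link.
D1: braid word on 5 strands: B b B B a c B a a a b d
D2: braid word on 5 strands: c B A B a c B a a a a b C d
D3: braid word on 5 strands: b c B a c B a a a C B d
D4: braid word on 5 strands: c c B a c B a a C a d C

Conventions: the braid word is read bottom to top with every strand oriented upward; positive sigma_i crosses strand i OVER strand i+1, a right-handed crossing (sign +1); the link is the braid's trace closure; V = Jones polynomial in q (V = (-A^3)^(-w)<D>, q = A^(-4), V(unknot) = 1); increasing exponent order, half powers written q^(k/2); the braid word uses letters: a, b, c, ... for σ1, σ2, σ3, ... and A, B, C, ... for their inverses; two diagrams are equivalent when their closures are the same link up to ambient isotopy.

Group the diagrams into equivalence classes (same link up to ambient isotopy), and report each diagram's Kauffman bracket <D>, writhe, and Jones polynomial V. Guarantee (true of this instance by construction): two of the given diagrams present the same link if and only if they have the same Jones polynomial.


classes: {D1, D2, D3, D4}
V(D1) = q^-1 - 1 + 2q - 2q^2 + 2q^3 - 2q^4 + q^5  [12 crossings, <D> = A^-8 - 2A^-4 + 2 - 2A^4 + 2A^8 - A^12 + A^16, w = +4]
V(D2) = q^-1 - 1 + 2q - 2q^2 + 2q^3 - 2q^4 + q^5  (w +4, c 14, <D> = A^-8 - 2A^-4 + 2 - 2A^4 + 2A^8 - A^12 + A^16)
V(D3) = q^-1 - 1 + 2q - 2q^2 + 2q^3 - 2q^4 + q^5  (w +4, c 12, <D> = A^-8 - 2A^-4 + 2 - 2A^4 + 2A^8 - A^12 + A^16)
D4 (bracket A^-8 - 2A^-4 + 2 - 2A^4 + 2A^8 - A^12 + A^16; 12 crossings at w = +4): V = q^-1 - 1 + 2q - 2q^2 + 2q^3 - 2q^4 + q^5
insight: one V(q) for all 4 diagrams — one class (guaranteed)
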